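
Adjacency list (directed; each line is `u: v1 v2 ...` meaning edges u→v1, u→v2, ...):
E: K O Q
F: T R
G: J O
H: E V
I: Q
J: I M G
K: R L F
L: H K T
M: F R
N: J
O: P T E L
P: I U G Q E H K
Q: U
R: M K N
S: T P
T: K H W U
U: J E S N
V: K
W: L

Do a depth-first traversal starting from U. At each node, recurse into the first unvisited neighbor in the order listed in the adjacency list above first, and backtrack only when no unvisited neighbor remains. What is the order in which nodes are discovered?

Visit U
U → J
J → I
I → Q
J → M
M → F
F → T
T → K
K → R
R → N
K → L
L → H
H → E
E → O
O → P
P → G
H → V
T → W
U → S

U, J, I, Q, M, F, T, K, R, N, L, H, E, O, P, G, V, W, S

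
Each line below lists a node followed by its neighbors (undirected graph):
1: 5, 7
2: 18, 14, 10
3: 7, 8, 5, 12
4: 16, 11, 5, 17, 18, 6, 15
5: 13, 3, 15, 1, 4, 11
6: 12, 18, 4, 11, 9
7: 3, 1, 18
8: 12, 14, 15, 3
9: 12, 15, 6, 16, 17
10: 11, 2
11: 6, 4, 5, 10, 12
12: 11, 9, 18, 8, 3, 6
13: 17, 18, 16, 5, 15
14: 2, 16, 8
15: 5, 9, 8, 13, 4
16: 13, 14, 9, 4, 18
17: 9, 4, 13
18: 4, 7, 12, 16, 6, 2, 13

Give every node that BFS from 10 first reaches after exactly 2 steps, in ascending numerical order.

Level 0: 10
Level 1: 2, 11
Level 2: 4, 5, 6, 12, 14, 18
Level 3: 1, 3, 7, 8, 9, 13, 15, 16, 17

4, 5, 6, 12, 14, 18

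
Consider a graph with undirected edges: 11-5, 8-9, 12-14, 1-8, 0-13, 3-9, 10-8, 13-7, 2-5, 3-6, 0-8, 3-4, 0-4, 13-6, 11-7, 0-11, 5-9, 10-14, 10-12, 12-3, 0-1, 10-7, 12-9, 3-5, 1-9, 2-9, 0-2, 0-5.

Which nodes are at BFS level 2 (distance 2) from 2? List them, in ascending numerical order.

Level 0: 2
Level 1: 0, 5, 9
Level 2: 1, 3, 4, 8, 11, 12, 13
Level 3: 6, 7, 10, 14

1, 3, 4, 8, 11, 12, 13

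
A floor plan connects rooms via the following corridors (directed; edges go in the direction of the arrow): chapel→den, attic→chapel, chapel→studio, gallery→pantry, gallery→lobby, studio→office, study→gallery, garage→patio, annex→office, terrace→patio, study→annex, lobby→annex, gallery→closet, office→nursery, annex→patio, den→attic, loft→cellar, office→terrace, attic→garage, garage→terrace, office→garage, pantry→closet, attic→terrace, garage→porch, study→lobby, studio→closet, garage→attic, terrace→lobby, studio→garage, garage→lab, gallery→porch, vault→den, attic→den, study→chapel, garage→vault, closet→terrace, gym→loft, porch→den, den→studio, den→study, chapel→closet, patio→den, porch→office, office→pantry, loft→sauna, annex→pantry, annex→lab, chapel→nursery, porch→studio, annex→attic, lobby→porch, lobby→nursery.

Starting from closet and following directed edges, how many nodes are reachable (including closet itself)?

18

BFS from closet visits: closet, terrace, patio, lobby, den, porch, nursery, annex, study, studio, attic, office, pantry, lab, gallery, chapel, garage, vault
Reachable nodes: 18 of 22 total.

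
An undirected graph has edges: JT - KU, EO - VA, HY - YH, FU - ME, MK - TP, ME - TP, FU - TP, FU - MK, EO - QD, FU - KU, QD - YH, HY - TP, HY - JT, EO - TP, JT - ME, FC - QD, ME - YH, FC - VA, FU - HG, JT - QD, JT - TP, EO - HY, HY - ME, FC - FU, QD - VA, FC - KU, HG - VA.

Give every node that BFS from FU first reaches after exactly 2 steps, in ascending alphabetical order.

Level 0: FU
Level 1: FC, HG, KU, ME, MK, TP
Level 2: EO, HY, JT, QD, VA, YH

EO, HY, JT, QD, VA, YH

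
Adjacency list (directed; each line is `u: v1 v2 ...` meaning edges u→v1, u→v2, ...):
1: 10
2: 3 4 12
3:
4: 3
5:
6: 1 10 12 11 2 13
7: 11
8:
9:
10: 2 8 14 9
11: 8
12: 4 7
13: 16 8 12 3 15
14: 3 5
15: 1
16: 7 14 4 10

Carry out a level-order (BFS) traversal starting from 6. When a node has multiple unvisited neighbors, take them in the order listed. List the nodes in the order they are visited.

Visit 6; enqueue 1, 10, 12, 11, 2, 13 → queue [1, 10, 12, 11, 2, 13]
Visit 1 → queue [10, 12, 11, 2, 13]
Visit 10; enqueue 8, 14, 9 → queue [12, 11, 2, 13, 8, 14, 9]
Visit 12; enqueue 4, 7 → queue [11, 2, 13, 8, 14, 9, 4, 7]
Visit 11 → queue [2, 13, 8, 14, 9, 4, 7]
Visit 2; enqueue 3 → queue [13, 8, 14, 9, 4, 7, 3]
Visit 13; enqueue 16, 15 → queue [8, 14, 9, 4, 7, 3, 16, 15]
Visit 8 → queue [14, 9, 4, 7, 3, 16, 15]
Visit 14; enqueue 5 → queue [9, 4, 7, 3, 16, 15, 5]
Visit 9 → queue [4, 7, 3, 16, 15, 5]
Visit 4 → queue [7, 3, 16, 15, 5]
Visit 7 → queue [3, 16, 15, 5]
Visit 3 → queue [16, 15, 5]
Visit 16 → queue [15, 5]
Visit 15 → queue [5]
Visit 5 → queue []

6, 1, 10, 12, 11, 2, 13, 8, 14, 9, 4, 7, 3, 16, 15, 5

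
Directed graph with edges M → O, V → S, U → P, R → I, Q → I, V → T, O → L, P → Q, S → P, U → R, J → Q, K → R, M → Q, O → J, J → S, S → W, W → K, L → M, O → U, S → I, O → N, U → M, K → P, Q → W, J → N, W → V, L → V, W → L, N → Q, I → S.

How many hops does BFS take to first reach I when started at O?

3

Level 0: O
Level 1: J, L, N, U
Level 2: M, P, Q, R, S, V
Level 3: I, T, W
Level 4: K
I first appears at level 3.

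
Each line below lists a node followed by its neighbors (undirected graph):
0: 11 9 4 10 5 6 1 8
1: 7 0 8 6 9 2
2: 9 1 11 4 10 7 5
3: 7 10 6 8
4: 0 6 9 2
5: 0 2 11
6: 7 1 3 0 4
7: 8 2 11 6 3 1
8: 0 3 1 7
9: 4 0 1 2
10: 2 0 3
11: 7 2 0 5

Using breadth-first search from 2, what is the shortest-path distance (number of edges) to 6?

Level 0: 2
Level 1: 1, 4, 5, 7, 9, 10, 11
Level 2: 0, 3, 6, 8
6 first appears at level 2.

2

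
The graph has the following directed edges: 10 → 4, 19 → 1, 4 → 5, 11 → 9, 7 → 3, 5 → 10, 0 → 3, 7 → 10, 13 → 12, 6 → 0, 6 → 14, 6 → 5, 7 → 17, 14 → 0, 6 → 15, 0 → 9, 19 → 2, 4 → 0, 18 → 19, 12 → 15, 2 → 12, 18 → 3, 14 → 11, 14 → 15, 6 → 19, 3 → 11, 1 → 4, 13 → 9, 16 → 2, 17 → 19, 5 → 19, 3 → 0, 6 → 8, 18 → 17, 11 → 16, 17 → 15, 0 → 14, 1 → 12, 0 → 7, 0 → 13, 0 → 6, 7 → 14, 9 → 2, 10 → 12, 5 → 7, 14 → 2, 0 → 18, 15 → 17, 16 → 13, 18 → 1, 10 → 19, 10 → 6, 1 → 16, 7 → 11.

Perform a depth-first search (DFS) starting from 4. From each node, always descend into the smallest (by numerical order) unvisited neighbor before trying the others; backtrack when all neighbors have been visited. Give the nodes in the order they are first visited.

4 → 0 → 3 → 11 → 9 → 2 → 12 → 15 → 17 → 19 → 1 → 16 → 13 → 6 → 5 → 7 → 10 → 14 → 8 → 18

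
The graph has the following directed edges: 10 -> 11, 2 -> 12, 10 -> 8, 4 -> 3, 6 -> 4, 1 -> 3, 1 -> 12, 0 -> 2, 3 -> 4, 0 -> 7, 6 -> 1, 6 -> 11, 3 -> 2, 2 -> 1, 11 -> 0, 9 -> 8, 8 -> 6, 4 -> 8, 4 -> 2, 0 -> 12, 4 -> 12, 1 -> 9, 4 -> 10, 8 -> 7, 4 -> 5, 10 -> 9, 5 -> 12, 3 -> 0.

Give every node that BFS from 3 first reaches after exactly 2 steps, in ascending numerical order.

1, 5, 7, 8, 10, 12

Level 0: 3
Level 1: 0, 2, 4
Level 2: 1, 5, 7, 8, 10, 12
Level 3: 6, 9, 11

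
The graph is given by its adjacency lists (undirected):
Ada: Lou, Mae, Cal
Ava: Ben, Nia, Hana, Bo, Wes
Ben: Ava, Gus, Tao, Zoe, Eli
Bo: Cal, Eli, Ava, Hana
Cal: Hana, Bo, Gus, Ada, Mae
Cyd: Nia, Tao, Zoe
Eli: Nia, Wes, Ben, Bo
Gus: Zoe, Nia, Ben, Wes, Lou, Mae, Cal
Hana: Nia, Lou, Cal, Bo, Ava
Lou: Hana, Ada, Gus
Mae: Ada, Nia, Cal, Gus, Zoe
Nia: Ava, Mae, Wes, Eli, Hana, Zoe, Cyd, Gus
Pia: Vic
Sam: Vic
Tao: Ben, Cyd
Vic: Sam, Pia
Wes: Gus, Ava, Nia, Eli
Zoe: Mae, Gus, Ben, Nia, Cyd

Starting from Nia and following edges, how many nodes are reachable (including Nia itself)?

BFS from Nia visits: Nia, Ava, Cyd, Eli, Gus, Hana, Mae, Wes, Zoe, Ben, Bo, Tao, Cal, Lou, Ada
Reachable nodes: 15 of 18 total.

15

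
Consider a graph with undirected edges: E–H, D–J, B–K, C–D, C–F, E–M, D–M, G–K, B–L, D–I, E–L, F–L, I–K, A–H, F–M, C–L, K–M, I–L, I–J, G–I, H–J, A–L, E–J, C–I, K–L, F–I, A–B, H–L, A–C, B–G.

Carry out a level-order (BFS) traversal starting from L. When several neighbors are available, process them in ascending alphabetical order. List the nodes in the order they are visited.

L A B C E F H I K G D J M

Visit L; enqueue A, B, C, E, F, H, I, K → queue [A, B, C, E, F, H, I, K]
Visit A → queue [B, C, E, F, H, I, K]
Visit B; enqueue G → queue [C, E, F, H, I, K, G]
Visit C; enqueue D → queue [E, F, H, I, K, G, D]
Visit E; enqueue J, M → queue [F, H, I, K, G, D, J, M]
Visit F → queue [H, I, K, G, D, J, M]
Visit H → queue [I, K, G, D, J, M]
Visit I → queue [K, G, D, J, M]
Visit K → queue [G, D, J, M]
Visit G → queue [D, J, M]
Visit D → queue [J, M]
Visit J → queue [M]
Visit M → queue []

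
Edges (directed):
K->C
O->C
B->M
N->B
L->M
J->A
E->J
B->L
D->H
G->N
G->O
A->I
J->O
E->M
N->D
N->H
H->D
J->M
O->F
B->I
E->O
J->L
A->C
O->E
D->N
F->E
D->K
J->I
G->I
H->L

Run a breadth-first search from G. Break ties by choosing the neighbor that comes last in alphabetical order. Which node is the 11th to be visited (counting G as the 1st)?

M

Visit G; enqueue O, N, I → queue [O, N, I]
Visit O; enqueue F, E, C → queue [N, I, F, E, C]
Visit N; enqueue H, D, B → queue [I, F, E, C, H, D, B]
Visit I → queue [F, E, C, H, D, B]
Visit F → queue [E, C, H, D, B]
Visit E; enqueue M, J → queue [C, H, D, B, M, J]
Visit C → queue [H, D, B, M, J]
Visit H; enqueue L → queue [D, B, M, J, L]
Visit D; enqueue K → queue [B, M, J, L, K]
Visit B → queue [M, J, L, K]
Visit M → queue [J, L, K]
Visit J; enqueue A → queue [L, K, A]
Visit L → queue [K, A]
Visit K → queue [A]
Visit A → queue []

Visit order: G, O, N, I, F, E, C, H, D, B, M, J, L, K, A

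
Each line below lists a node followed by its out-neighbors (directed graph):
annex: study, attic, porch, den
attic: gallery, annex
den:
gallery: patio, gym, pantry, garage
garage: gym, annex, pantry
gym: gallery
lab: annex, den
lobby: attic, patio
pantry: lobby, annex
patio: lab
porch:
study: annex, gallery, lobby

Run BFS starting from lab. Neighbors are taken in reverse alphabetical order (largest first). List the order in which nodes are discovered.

Visit lab; enqueue den, annex → queue [den, annex]
Visit den → queue [annex]
Visit annex; enqueue study, porch, attic → queue [study, porch, attic]
Visit study; enqueue lobby, gallery → queue [porch, attic, lobby, gallery]
Visit porch → queue [attic, lobby, gallery]
Visit attic → queue [lobby, gallery]
Visit lobby; enqueue patio → queue [gallery, patio]
Visit gallery; enqueue pantry, gym, garage → queue [patio, pantry, gym, garage]
Visit patio → queue [pantry, gym, garage]
Visit pantry → queue [gym, garage]
Visit gym → queue [garage]
Visit garage → queue []

lab, den, annex, study, porch, attic, lobby, gallery, patio, pantry, gym, garage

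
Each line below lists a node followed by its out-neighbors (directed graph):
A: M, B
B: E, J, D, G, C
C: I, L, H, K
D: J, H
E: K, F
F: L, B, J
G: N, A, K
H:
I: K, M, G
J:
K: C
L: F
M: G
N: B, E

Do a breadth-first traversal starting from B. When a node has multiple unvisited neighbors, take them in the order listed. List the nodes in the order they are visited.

B E J D G C K F H N A I L M

Visit B; enqueue E, J, D, G, C → queue [E, J, D, G, C]
Visit E; enqueue K, F → queue [J, D, G, C, K, F]
Visit J → queue [D, G, C, K, F]
Visit D; enqueue H → queue [G, C, K, F, H]
Visit G; enqueue N, A → queue [C, K, F, H, N, A]
Visit C; enqueue I, L → queue [K, F, H, N, A, I, L]
Visit K → queue [F, H, N, A, I, L]
Visit F → queue [H, N, A, I, L]
Visit H → queue [N, A, I, L]
Visit N → queue [A, I, L]
Visit A; enqueue M → queue [I, L, M]
Visit I → queue [L, M]
Visit L → queue [M]
Visit M → queue []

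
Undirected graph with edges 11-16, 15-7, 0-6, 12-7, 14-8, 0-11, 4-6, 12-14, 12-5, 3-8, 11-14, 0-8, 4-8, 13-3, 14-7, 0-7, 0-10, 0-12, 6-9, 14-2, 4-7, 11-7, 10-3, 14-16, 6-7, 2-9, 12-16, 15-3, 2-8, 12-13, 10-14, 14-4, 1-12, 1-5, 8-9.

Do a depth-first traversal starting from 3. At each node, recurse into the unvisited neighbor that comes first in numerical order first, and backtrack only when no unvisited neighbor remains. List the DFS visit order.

Visit 3
3 → 8
8 → 0
0 → 6
6 → 4
4 → 7
7 → 11
11 → 14
14 → 2
2 → 9
14 → 10
14 → 12
12 → 1
1 → 5
12 → 13
12 → 16
7 → 15

3 → 8 → 0 → 6 → 4 → 7 → 11 → 14 → 2 → 9 → 10 → 12 → 1 → 5 → 13 → 16 → 15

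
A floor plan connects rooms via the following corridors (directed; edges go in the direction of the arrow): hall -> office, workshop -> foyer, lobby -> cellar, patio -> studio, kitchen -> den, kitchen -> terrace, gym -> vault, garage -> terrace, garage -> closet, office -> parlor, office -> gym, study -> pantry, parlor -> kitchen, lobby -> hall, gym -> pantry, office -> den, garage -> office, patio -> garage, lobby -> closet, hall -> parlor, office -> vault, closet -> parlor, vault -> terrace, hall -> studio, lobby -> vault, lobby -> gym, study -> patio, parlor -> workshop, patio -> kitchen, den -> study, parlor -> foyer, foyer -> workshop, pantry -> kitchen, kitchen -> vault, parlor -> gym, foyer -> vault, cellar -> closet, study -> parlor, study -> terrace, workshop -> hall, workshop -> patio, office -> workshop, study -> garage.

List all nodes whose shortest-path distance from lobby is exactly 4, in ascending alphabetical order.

patio, study

Level 0: lobby
Level 1: cellar, closet, gym, hall, vault
Level 2: office, pantry, parlor, studio, terrace
Level 3: den, foyer, kitchen, workshop
Level 4: patio, study
Level 5: garage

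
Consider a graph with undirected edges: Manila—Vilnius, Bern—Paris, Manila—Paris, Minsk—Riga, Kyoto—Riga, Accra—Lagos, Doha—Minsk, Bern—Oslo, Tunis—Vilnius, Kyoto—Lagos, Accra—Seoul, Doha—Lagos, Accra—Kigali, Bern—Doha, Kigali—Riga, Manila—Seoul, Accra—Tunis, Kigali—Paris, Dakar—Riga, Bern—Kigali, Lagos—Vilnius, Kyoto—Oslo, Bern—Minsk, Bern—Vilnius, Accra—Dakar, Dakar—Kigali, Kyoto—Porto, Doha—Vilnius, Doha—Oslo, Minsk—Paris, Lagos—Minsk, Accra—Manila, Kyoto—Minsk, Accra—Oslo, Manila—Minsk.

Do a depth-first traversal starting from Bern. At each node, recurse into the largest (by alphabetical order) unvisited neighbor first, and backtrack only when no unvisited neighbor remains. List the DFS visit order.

Visit Bern
Bern → Vilnius
Vilnius → Tunis
Tunis → Accra
Accra → Seoul
Seoul → Manila
Manila → Paris
Paris → Minsk
Minsk → Riga
Riga → Kyoto
Kyoto → Porto
Kyoto → Oslo
Oslo → Doha
Doha → Lagos
Riga → Kigali
Kigali → Dakar

Bern Vilnius Tunis Accra Seoul Manila Paris Minsk Riga Kyoto Porto Oslo Doha Lagos Kigali Dakar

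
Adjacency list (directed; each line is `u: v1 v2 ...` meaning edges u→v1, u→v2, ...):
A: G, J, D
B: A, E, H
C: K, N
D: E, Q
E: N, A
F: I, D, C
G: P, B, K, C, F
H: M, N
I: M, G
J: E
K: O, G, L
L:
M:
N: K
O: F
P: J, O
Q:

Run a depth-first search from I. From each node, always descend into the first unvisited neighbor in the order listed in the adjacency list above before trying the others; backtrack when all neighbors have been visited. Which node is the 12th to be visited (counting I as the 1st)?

Visit I
I → M
I → G
G → P
P → J
J → E
E → N
N → K
K → O
O → F
F → D
D → Q
F → C
K → L
E → A
G → B
B → H

Visit order: I, M, G, P, J, E, N, K, O, F, D, Q, C, L, A, B, H

Q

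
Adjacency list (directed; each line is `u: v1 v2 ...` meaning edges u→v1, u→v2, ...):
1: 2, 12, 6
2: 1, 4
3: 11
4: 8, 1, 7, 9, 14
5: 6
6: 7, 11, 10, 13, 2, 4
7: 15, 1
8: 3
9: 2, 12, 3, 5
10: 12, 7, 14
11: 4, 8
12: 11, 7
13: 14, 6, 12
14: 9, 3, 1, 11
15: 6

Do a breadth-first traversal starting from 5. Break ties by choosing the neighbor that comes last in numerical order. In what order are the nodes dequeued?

5 → 6 → 13 → 11 → 10 → 7 → 4 → 2 → 14 → 12 → 8 → 15 → 1 → 9 → 3

Visit 5; enqueue 6 → queue [6]
Visit 6; enqueue 13, 11, 10, 7, 4, 2 → queue [13, 11, 10, 7, 4, 2]
Visit 13; enqueue 14, 12 → queue [11, 10, 7, 4, 2, 14, 12]
Visit 11; enqueue 8 → queue [10, 7, 4, 2, 14, 12, 8]
Visit 10 → queue [7, 4, 2, 14, 12, 8]
Visit 7; enqueue 15, 1 → queue [4, 2, 14, 12, 8, 15, 1]
Visit 4; enqueue 9 → queue [2, 14, 12, 8, 15, 1, 9]
Visit 2 → queue [14, 12, 8, 15, 1, 9]
Visit 14; enqueue 3 → queue [12, 8, 15, 1, 9, 3]
Visit 12 → queue [8, 15, 1, 9, 3]
Visit 8 → queue [15, 1, 9, 3]
Visit 15 → queue [1, 9, 3]
Visit 1 → queue [9, 3]
Visit 9 → queue [3]
Visit 3 → queue []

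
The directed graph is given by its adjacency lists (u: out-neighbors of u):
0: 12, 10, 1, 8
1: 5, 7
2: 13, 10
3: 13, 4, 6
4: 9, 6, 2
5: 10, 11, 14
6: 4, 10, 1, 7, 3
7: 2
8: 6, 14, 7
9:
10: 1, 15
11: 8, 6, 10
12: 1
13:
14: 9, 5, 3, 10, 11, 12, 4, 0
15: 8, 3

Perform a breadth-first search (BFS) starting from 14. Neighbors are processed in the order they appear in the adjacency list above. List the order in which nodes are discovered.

14 9 5 3 10 11 12 4 0 13 6 1 15 8 2 7

Visit 14; enqueue 9, 5, 3, 10, 11, 12, 4, 0 → queue [9, 5, 3, 10, 11, 12, 4, 0]
Visit 9 → queue [5, 3, 10, 11, 12, 4, 0]
Visit 5 → queue [3, 10, 11, 12, 4, 0]
Visit 3; enqueue 13, 6 → queue [10, 11, 12, 4, 0, 13, 6]
Visit 10; enqueue 1, 15 → queue [11, 12, 4, 0, 13, 6, 1, 15]
Visit 11; enqueue 8 → queue [12, 4, 0, 13, 6, 1, 15, 8]
Visit 12 → queue [4, 0, 13, 6, 1, 15, 8]
Visit 4; enqueue 2 → queue [0, 13, 6, 1, 15, 8, 2]
Visit 0 → queue [13, 6, 1, 15, 8, 2]
Visit 13 → queue [6, 1, 15, 8, 2]
Visit 6; enqueue 7 → queue [1, 15, 8, 2, 7]
Visit 1 → queue [15, 8, 2, 7]
Visit 15 → queue [8, 2, 7]
Visit 8 → queue [2, 7]
Visit 2 → queue [7]
Visit 7 → queue []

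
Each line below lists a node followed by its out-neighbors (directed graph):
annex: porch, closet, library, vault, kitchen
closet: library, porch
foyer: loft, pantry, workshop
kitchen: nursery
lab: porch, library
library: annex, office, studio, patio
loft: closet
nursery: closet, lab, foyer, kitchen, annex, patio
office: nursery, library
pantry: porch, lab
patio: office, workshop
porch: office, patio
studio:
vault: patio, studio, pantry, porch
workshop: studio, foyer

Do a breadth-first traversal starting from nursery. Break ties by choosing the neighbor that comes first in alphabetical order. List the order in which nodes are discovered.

nursery → annex → closet → foyer → kitchen → lab → patio → library → porch → vault → loft → pantry → workshop → office → studio

Visit nursery; enqueue annex, closet, foyer, kitchen, lab, patio → queue [annex, closet, foyer, kitchen, lab, patio]
Visit annex; enqueue library, porch, vault → queue [closet, foyer, kitchen, lab, patio, library, porch, vault]
Visit closet → queue [foyer, kitchen, lab, patio, library, porch, vault]
Visit foyer; enqueue loft, pantry, workshop → queue [kitchen, lab, patio, library, porch, vault, loft, pantry, workshop]
Visit kitchen → queue [lab, patio, library, porch, vault, loft, pantry, workshop]
Visit lab → queue [patio, library, porch, vault, loft, pantry, workshop]
Visit patio; enqueue office → queue [library, porch, vault, loft, pantry, workshop, office]
Visit library; enqueue studio → queue [porch, vault, loft, pantry, workshop, office, studio]
Visit porch → queue [vault, loft, pantry, workshop, office, studio]
Visit vault → queue [loft, pantry, workshop, office, studio]
Visit loft → queue [pantry, workshop, office, studio]
Visit pantry → queue [workshop, office, studio]
Visit workshop → queue [office, studio]
Visit office → queue [studio]
Visit studio → queue []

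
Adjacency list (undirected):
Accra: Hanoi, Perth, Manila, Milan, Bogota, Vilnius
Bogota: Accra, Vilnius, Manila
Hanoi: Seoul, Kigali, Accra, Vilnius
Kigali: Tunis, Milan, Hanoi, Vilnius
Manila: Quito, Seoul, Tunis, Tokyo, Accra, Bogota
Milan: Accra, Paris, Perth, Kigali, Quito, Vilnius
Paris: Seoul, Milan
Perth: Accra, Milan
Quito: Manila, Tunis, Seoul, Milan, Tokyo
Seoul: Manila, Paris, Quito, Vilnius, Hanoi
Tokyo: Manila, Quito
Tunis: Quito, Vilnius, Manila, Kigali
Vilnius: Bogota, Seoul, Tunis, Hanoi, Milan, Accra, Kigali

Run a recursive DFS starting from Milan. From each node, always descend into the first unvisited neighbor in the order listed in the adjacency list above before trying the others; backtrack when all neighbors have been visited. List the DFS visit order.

Visit Milan
Milan → Accra
Accra → Hanoi
Hanoi → Seoul
Seoul → Manila
Manila → Quito
Quito → Tunis
Tunis → Vilnius
Vilnius → Bogota
Vilnius → Kigali
Quito → Tokyo
Seoul → Paris
Accra → Perth

Milan, Accra, Hanoi, Seoul, Manila, Quito, Tunis, Vilnius, Bogota, Kigali, Tokyo, Paris, Perth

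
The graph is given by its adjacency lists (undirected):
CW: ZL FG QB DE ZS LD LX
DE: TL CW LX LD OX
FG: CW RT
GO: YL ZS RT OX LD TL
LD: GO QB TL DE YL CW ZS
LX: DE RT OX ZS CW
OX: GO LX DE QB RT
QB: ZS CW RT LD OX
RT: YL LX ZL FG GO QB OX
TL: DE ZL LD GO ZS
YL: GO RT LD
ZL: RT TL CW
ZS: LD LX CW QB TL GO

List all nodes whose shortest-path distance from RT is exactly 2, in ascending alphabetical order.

CW, DE, LD, TL, ZS

Level 0: RT
Level 1: FG, GO, LX, OX, QB, YL, ZL
Level 2: CW, DE, LD, TL, ZS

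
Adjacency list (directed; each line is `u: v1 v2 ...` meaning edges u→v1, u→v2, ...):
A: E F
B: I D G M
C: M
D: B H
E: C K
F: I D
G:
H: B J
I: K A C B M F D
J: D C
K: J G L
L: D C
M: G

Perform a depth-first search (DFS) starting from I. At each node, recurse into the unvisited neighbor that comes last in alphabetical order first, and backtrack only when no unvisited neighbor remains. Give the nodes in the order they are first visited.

I M G K L D H J C B F A E

Visit I
I → M
M → G
I → K
K → L
L → D
D → H
H → J
J → C
H → B
I → F
I → A
A → E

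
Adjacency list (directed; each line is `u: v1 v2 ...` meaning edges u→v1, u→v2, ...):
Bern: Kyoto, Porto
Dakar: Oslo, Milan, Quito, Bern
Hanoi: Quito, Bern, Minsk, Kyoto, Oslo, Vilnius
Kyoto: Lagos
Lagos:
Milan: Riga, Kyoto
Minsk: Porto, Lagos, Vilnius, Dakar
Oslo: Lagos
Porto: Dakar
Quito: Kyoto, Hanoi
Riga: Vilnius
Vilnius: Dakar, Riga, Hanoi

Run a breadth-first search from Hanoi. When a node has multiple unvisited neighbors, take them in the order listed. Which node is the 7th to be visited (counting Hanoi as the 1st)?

Visit Hanoi; enqueue Quito, Bern, Minsk, Kyoto, Oslo, Vilnius → queue [Quito, Bern, Minsk, Kyoto, Oslo, Vilnius]
Visit Quito → queue [Bern, Minsk, Kyoto, Oslo, Vilnius]
Visit Bern; enqueue Porto → queue [Minsk, Kyoto, Oslo, Vilnius, Porto]
Visit Minsk; enqueue Lagos, Dakar → queue [Kyoto, Oslo, Vilnius, Porto, Lagos, Dakar]
Visit Kyoto → queue [Oslo, Vilnius, Porto, Lagos, Dakar]
Visit Oslo → queue [Vilnius, Porto, Lagos, Dakar]
Visit Vilnius; enqueue Riga → queue [Porto, Lagos, Dakar, Riga]
Visit Porto → queue [Lagos, Dakar, Riga]
Visit Lagos → queue [Dakar, Riga]
Visit Dakar; enqueue Milan → queue [Riga, Milan]
Visit Riga → queue [Milan]
Visit Milan → queue []

Visit order: Hanoi, Quito, Bern, Minsk, Kyoto, Oslo, Vilnius, Porto, Lagos, Dakar, Riga, Milan

Vilnius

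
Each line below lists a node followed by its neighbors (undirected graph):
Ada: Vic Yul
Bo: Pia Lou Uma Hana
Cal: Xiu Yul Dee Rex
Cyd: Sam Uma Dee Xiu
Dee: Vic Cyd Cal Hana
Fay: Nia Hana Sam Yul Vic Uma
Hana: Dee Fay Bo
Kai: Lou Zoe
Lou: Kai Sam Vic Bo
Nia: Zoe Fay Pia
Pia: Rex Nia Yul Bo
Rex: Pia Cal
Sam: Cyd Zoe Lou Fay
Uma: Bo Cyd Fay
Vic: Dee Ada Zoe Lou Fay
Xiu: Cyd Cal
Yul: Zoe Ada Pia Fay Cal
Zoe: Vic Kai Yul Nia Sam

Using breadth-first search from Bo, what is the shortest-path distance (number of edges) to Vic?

Level 0: Bo
Level 1: Hana, Lou, Pia, Uma
Level 2: Cyd, Dee, Fay, Kai, Nia, Rex, Sam, Vic, Yul
Level 3: Ada, Cal, Xiu, Zoe
Vic first appears at level 2.

2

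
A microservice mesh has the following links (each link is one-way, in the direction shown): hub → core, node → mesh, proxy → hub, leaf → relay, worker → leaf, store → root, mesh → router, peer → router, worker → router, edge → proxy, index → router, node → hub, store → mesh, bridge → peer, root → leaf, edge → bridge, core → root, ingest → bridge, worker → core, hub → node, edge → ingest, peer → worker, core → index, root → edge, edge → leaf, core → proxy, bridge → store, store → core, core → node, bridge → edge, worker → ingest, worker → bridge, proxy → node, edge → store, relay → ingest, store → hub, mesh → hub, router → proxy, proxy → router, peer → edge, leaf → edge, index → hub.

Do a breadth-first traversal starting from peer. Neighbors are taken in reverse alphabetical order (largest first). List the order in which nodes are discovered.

peer → worker → router → edge → leaf → ingest → core → bridge → proxy → store → relay → root → node → index → hub → mesh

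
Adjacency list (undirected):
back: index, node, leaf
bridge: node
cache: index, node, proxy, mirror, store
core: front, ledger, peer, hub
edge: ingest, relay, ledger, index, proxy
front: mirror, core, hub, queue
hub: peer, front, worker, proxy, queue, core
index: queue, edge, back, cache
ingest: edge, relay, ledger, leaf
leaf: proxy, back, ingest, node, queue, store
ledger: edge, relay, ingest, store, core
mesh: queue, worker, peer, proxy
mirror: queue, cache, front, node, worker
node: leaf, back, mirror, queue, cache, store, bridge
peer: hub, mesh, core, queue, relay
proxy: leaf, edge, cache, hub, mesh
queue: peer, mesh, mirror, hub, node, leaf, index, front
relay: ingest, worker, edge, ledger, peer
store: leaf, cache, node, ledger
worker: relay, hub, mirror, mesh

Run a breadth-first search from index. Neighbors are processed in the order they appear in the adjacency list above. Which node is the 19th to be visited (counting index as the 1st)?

Visit index; enqueue queue, edge, back, cache → queue [queue, edge, back, cache]
Visit queue; enqueue peer, mesh, mirror, hub, node, leaf, front → queue [edge, back, cache, peer, mesh, mirror, hub, node, leaf, front]
Visit edge; enqueue ingest, relay, ledger, proxy → queue [back, cache, peer, mesh, mirror, hub, node, leaf, front, ingest, relay, ledger, proxy]
Visit back → queue [cache, peer, mesh, mirror, hub, node, leaf, front, ingest, relay, ledger, proxy]
Visit cache; enqueue store → queue [peer, mesh, mirror, hub, node, leaf, front, ingest, relay, ledger, proxy, store]
Visit peer; enqueue core → queue [mesh, mirror, hub, node, leaf, front, ingest, relay, ledger, proxy, store, core]
Visit mesh; enqueue worker → queue [mirror, hub, node, leaf, front, ingest, relay, ledger, proxy, store, core, worker]
Visit mirror → queue [hub, node, leaf, front, ingest, relay, ledger, proxy, store, core, worker]
Visit hub → queue [node, leaf, front, ingest, relay, ledger, proxy, store, core, worker]
Visit node; enqueue bridge → queue [leaf, front, ingest, relay, ledger, proxy, store, core, worker, bridge]
Visit leaf → queue [front, ingest, relay, ledger, proxy, store, core, worker, bridge]
Visit front → queue [ingest, relay, ledger, proxy, store, core, worker, bridge]
Visit ingest → queue [relay, ledger, proxy, store, core, worker, bridge]
Visit relay → queue [ledger, proxy, store, core, worker, bridge]
Visit ledger → queue [proxy, store, core, worker, bridge]
Visit proxy → queue [store, core, worker, bridge]
Visit store → queue [core, worker, bridge]
Visit core → queue [worker, bridge]
Visit worker → queue [bridge]
Visit bridge → queue []

Visit order: index, queue, edge, back, cache, peer, mesh, mirror, hub, node, leaf, front, ingest, relay, ledger, proxy, store, core, worker, bridge

worker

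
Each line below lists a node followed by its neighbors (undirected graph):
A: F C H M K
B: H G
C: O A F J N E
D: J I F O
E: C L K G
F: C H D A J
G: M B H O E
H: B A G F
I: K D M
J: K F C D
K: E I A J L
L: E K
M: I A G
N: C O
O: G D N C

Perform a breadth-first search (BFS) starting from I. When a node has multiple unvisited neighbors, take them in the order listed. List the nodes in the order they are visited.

I, K, D, M, E, A, J, L, F, O, G, C, H, N, B

Visit I; enqueue K, D, M → queue [K, D, M]
Visit K; enqueue E, A, J, L → queue [D, M, E, A, J, L]
Visit D; enqueue F, O → queue [M, E, A, J, L, F, O]
Visit M; enqueue G → queue [E, A, J, L, F, O, G]
Visit E; enqueue C → queue [A, J, L, F, O, G, C]
Visit A; enqueue H → queue [J, L, F, O, G, C, H]
Visit J → queue [L, F, O, G, C, H]
Visit L → queue [F, O, G, C, H]
Visit F → queue [O, G, C, H]
Visit O; enqueue N → queue [G, C, H, N]
Visit G; enqueue B → queue [C, H, N, B]
Visit C → queue [H, N, B]
Visit H → queue [N, B]
Visit N → queue [B]
Visit B → queue []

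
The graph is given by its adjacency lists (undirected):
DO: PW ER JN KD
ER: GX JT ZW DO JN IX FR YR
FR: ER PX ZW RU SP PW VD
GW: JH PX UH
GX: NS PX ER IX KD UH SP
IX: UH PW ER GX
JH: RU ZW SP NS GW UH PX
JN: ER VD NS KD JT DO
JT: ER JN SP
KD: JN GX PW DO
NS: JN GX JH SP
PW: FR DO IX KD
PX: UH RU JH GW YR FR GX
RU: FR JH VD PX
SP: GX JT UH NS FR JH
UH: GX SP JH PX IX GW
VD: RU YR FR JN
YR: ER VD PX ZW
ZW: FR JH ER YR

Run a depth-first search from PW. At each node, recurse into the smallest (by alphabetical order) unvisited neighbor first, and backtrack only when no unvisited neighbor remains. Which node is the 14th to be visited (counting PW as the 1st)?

JN

Visit PW
PW → DO
DO → ER
ER → FR
FR → PX
PX → GW
GW → JH
JH → NS
NS → GX
GX → IX
IX → UH
UH → SP
SP → JT
JT → JN
JN → KD
JN → VD
VD → RU
VD → YR
YR → ZW

Visit order: PW, DO, ER, FR, PX, GW, JH, NS, GX, IX, UH, SP, JT, JN, KD, VD, RU, YR, ZW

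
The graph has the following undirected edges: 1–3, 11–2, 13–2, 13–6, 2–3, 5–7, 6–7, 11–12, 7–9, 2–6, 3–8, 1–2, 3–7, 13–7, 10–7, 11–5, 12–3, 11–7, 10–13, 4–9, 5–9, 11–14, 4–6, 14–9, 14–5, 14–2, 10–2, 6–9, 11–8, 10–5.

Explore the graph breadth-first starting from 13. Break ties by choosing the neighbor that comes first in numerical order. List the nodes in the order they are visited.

Visit 13; enqueue 2, 6, 7, 10 → queue [2, 6, 7, 10]
Visit 2; enqueue 1, 3, 11, 14 → queue [6, 7, 10, 1, 3, 11, 14]
Visit 6; enqueue 4, 9 → queue [7, 10, 1, 3, 11, 14, 4, 9]
Visit 7; enqueue 5 → queue [10, 1, 3, 11, 14, 4, 9, 5]
Visit 10 → queue [1, 3, 11, 14, 4, 9, 5]
Visit 1 → queue [3, 11, 14, 4, 9, 5]
Visit 3; enqueue 8, 12 → queue [11, 14, 4, 9, 5, 8, 12]
Visit 11 → queue [14, 4, 9, 5, 8, 12]
Visit 14 → queue [4, 9, 5, 8, 12]
Visit 4 → queue [9, 5, 8, 12]
Visit 9 → queue [5, 8, 12]
Visit 5 → queue [8, 12]
Visit 8 → queue [12]
Visit 12 → queue []

13, 2, 6, 7, 10, 1, 3, 11, 14, 4, 9, 5, 8, 12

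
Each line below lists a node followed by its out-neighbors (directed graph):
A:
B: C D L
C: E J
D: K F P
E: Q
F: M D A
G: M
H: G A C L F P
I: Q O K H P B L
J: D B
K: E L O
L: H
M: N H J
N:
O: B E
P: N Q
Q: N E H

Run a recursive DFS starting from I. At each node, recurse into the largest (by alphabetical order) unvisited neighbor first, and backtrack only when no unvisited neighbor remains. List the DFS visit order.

Visit I
I → Q
Q → N
Q → H
H → P
H → L
H → G
G → M
M → J
J → D
D → K
K → O
O → E
O → B
B → C
D → F
F → A

I → Q → N → H → P → L → G → M → J → D → K → O → E → B → C → F → A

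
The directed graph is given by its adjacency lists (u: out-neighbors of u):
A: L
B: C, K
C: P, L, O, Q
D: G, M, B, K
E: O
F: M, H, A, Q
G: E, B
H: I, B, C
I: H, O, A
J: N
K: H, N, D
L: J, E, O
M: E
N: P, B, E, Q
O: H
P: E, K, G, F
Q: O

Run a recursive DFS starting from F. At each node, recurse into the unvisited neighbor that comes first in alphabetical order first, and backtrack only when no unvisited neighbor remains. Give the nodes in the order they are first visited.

F -> A -> L -> E -> O -> H -> B -> C -> P -> G -> K -> D -> M -> N -> Q -> I -> J

Visit F
F → A
A → L
L → E
E → O
O → H
H → B
B → C
C → P
P → G
P → K
K → D
D → M
K → N
N → Q
H → I
L → J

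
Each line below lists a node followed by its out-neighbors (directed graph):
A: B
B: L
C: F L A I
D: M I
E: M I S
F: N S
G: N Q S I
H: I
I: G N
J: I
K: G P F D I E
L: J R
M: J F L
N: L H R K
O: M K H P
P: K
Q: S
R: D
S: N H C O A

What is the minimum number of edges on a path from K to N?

Level 0: K
Level 1: D, E, F, G, I, P
Level 2: M, N, Q, S
Level 3: A, C, H, J, L, O, R
Level 4: B
N first appears at level 2.

2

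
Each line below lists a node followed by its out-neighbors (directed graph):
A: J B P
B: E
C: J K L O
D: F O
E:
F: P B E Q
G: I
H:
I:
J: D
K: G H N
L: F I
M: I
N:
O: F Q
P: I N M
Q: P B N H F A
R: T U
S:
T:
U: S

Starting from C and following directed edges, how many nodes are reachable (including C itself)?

BFS from C visits: C, J, K, L, O, D, G, H, N, F, I, Q, B, E, P, A, M
Reachable nodes: 17 of 21 total.

17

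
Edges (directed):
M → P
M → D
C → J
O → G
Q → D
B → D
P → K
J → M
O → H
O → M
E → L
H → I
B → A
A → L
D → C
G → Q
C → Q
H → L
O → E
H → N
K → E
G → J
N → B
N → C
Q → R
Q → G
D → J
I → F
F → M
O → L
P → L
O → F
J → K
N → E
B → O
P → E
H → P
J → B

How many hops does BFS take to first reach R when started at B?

4

Level 0: B
Level 1: A, D, O
Level 2: C, E, F, G, H, J, L, M
Level 3: I, K, N, P, Q
Level 4: R
R first appears at level 4.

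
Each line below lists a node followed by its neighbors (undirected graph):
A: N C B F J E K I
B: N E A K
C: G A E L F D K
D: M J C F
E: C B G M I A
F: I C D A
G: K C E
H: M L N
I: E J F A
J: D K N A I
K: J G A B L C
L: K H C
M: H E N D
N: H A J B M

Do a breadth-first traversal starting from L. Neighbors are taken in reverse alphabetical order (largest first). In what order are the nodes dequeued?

L, K, H, C, J, G, B, A, N, M, F, E, D, I

Visit L; enqueue K, H, C → queue [K, H, C]
Visit K; enqueue J, G, B, A → queue [H, C, J, G, B, A]
Visit H; enqueue N, M → queue [C, J, G, B, A, N, M]
Visit C; enqueue F, E, D → queue [J, G, B, A, N, M, F, E, D]
Visit J; enqueue I → queue [G, B, A, N, M, F, E, D, I]
Visit G → queue [B, A, N, M, F, E, D, I]
Visit B → queue [A, N, M, F, E, D, I]
Visit A → queue [N, M, F, E, D, I]
Visit N → queue [M, F, E, D, I]
Visit M → queue [F, E, D, I]
Visit F → queue [E, D, I]
Visit E → queue [D, I]
Visit D → queue [I]
Visit I → queue []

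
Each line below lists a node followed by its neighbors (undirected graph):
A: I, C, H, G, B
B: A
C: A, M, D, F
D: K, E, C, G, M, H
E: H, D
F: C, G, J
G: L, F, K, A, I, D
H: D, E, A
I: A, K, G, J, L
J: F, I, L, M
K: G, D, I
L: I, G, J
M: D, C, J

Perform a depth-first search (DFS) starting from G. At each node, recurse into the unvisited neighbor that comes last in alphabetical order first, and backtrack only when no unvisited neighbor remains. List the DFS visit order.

Visit G
G → L
L → J
J → M
M → D
D → K
K → I
I → A
A → H
H → E
A → C
C → F
A → B

G, L, J, M, D, K, I, A, H, E, C, F, B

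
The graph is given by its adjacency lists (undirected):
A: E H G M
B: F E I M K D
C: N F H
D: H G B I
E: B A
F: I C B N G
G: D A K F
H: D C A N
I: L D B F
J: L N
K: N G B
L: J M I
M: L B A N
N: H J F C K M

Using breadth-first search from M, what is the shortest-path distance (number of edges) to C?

2

Level 0: M
Level 1: A, B, L, N
Level 2: C, D, E, F, G, H, I, J, K
C first appears at level 2.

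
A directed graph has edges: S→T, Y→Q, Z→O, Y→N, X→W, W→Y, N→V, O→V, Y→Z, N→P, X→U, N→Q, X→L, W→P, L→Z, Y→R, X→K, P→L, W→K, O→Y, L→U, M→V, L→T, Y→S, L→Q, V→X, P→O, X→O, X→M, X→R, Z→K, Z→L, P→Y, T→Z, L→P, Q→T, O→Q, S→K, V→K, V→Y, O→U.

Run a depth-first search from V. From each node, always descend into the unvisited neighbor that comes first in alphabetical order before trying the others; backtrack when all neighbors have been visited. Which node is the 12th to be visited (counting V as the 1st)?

N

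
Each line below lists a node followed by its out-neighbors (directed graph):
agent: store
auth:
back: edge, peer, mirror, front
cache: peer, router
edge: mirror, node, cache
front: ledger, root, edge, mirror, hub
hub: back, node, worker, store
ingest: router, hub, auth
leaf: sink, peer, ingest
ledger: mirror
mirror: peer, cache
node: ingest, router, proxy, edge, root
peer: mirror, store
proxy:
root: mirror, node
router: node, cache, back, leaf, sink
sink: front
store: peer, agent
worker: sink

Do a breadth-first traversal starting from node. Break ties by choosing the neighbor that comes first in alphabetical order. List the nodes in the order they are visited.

node edge ingest proxy root router cache mirror auth hub back leaf sink peer store worker front agent ledger

Visit node; enqueue edge, ingest, proxy, root, router → queue [edge, ingest, proxy, root, router]
Visit edge; enqueue cache, mirror → queue [ingest, proxy, root, router, cache, mirror]
Visit ingest; enqueue auth, hub → queue [proxy, root, router, cache, mirror, auth, hub]
Visit proxy → queue [root, router, cache, mirror, auth, hub]
Visit root → queue [router, cache, mirror, auth, hub]
Visit router; enqueue back, leaf, sink → queue [cache, mirror, auth, hub, back, leaf, sink]
Visit cache; enqueue peer → queue [mirror, auth, hub, back, leaf, sink, peer]
Visit mirror → queue [auth, hub, back, leaf, sink, peer]
Visit auth → queue [hub, back, leaf, sink, peer]
Visit hub; enqueue store, worker → queue [back, leaf, sink, peer, store, worker]
Visit back; enqueue front → queue [leaf, sink, peer, store, worker, front]
Visit leaf → queue [sink, peer, store, worker, front]
Visit sink → queue [peer, store, worker, front]
Visit peer → queue [store, worker, front]
Visit store; enqueue agent → queue [worker, front, agent]
Visit worker → queue [front, agent]
Visit front; enqueue ledger → queue [agent, ledger]
Visit agent → queue [ledger]
Visit ledger → queue []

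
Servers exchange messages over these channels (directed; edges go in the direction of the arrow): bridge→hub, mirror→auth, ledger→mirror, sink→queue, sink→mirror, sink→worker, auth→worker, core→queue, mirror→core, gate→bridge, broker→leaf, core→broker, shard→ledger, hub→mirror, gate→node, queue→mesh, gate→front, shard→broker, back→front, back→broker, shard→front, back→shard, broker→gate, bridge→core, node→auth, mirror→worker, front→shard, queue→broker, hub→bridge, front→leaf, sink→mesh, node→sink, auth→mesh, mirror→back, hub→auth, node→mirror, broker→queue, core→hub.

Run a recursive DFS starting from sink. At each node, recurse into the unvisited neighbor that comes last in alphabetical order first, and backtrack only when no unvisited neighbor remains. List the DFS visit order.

Visit sink
sink → worker
sink → queue
queue → mesh
queue → broker
broker → leaf
broker → gate
gate → node
node → mirror
mirror → core
core → hub
hub → bridge
hub → auth
mirror → back
back → shard
shard → ledger
shard → front

sink, worker, queue, mesh, broker, leaf, gate, node, mirror, core, hub, bridge, auth, back, shard, ledger, front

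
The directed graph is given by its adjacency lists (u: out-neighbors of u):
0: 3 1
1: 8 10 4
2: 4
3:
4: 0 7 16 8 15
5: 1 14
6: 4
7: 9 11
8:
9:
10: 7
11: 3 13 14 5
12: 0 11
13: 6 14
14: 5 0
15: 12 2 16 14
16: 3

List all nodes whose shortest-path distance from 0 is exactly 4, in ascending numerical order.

2, 9, 11, 12, 14

Level 0: 0
Level 1: 1, 3
Level 2: 4, 8, 10
Level 3: 7, 15, 16
Level 4: 2, 9, 11, 12, 14
Level 5: 5, 13
Level 6: 6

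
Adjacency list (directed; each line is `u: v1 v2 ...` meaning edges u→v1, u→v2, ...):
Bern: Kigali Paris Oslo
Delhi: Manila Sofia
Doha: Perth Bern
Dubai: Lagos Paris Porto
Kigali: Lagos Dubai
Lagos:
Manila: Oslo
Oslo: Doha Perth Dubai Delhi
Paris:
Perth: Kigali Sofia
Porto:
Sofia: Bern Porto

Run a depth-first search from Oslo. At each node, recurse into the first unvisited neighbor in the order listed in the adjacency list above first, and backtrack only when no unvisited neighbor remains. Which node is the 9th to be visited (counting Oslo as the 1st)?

Sofia

Visit Oslo
Oslo → Doha
Doha → Perth
Perth → Kigali
Kigali → Lagos
Kigali → Dubai
Dubai → Paris
Dubai → Porto
Perth → Sofia
Sofia → Bern
Oslo → Delhi
Delhi → Manila

Visit order: Oslo, Doha, Perth, Kigali, Lagos, Dubai, Paris, Porto, Sofia, Bern, Delhi, Manila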